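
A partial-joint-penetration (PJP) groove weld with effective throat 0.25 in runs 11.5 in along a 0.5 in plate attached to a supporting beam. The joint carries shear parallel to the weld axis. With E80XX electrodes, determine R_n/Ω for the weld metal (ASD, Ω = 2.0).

R_n/Ω ≈ 69 kips

E80XX → F_EXX = 80 ksi.
Effective throat (given) t_e = 0.25 in.
A_we = 0.25 × 11.5 = 2.875 in².
F_nw = 0.6 F_EXX = 48 ksi.
R_n/Ω = (48 × 2.875) / 2.0 = 69 kips.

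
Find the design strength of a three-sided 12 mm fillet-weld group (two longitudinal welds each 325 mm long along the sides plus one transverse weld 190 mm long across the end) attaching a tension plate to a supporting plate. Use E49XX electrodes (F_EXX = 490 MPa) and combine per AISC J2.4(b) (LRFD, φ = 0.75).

t_e = 0.707 × 12 = 8.484 mm.
R_nwl = 0.6 × 490 × 8.484 × 650 × 10⁻³ = 1621 kN (longitudinal, 2 welds).
R_nwt = 0.6 × 490 × 8.484 × 190 × 10⁻³ = 473.9 kN (transverse, base value).
(i) R_nwl + R_nwt = 2095 kN; (ii) 0.85 R_nwl + 1.5 R_nwt = 2089 kN.
R_n = max = 2095 kN [governs: (i)]; φR_n = 1571 kN.

φR_n ≈ 1570 kN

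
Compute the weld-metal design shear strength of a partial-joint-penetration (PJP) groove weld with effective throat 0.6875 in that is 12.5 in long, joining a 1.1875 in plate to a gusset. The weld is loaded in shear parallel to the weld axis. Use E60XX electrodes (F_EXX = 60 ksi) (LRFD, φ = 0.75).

φR_n ≈ 232 kip

Effective throat (given) t_e = 0.6875 in.
A_we = 0.6875 × 12.5 = 8.594 in².
F_nw = 0.6 F_EXX = 36 ksi.
φR_n = 0.75 × 36 × 8.594 = 232 kip.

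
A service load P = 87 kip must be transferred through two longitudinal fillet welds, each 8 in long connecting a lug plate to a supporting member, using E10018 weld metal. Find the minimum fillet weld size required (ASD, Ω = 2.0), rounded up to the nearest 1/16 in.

w = 5/16 in

E100XX → F_EXX = 100 ksi.
Total weld length L = 16 in.
Required throat t_e = P × Ω / (0.6 F_EXX × L) = 87 × 2.0 / (0.6 × 100 × 16) = 0.1812 in.
Required leg w = t_e / 0.707 = 0.2564 in → use 5/16 in.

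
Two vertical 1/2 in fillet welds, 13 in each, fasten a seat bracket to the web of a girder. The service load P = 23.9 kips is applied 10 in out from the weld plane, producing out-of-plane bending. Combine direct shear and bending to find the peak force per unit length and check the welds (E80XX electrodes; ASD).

E80XX → F_EXX = 80 ksi.
L_w = 2 × 13 = 26 in; section modulus (unit throat) S = 2 × L²/6 = 56.33 in².
Direct shear f_v = P/L_w = 23.9/26 = 0.9192 kip/in.
Moment M = P × e = 23.9 × 10 = 239 kip·in; bending f_b = M/S = 4.243 kip/in.
f_max = √(f_v² + f_b²) = √(0.9192² + 4.243²) = 4.341 kip/in.
r_n/Ω = (1/2.0) × 0.6 × 80 × (0.707 × 0.5) = 8.484 kip/in → adequate.

f_max ≈ 4.34 kip/in; adequate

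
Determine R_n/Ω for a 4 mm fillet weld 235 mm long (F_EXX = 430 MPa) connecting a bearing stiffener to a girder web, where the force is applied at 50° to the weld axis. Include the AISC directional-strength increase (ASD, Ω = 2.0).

R_n/Ω ≈ 114 kN

t_e = 0.707 × 4 = 2.828 mm; A_we = 2.828 × 235 = 664.6 mm².
Directional factor: 1.0 + 0.5 sin^1.5(50°) = 1.335.
F_nw = 0.6 × 430 × 1.335 = 344.5 MPa.
R_n/Ω = (344.5 × 664.6) / 2.0 × 10⁻³ = 114.5 kN.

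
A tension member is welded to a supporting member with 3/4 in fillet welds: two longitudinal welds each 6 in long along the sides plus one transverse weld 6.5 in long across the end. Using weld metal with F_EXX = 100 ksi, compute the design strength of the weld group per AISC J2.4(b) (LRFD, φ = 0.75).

φR_n ≈ 476 kip

t_e = 0.707 × 0.75 = 0.5302 in.
R_nwl = 0.6 × 100 × 0.5302 × 12 = 381.8 kip (longitudinal, 2 welds).
R_nwt = 0.6 × 100 × 0.5302 × 6.5 = 206.8 kip (transverse, base value).
(i) R_nwl + R_nwt = 588.6 kip; (ii) 0.85 R_nwl + 1.5 R_nwt = 634.7 kip.
R_n = max = 634.7 kip [governs: (ii)]; φR_n = 476 kip.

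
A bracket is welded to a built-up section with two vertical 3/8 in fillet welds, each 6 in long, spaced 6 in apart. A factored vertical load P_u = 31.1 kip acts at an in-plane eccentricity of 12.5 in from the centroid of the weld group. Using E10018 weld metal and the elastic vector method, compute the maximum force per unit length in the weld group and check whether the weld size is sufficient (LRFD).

f_max ≈ 13.4 kip/in; NOT adequate

E100XX → F_EXX = 100 ksi.
Total weld length L_w = 12 in. Treat welds as unit-width lines.
Polar moment about centroid: J = 2[d³/12 + d(b/2)²] = 2[6³/12 + 6×3²] = 144 in³.
Direct shear f_v = P/L_w = 31.1 / 12 = 2.592 kip/in (vertical).
Torsion M = P·e = 31.1 × 12.5 = 388.75 kip·in.
Critical point at (x, y) = (3, 3) from centroid. f_tx = M·y/J = 8.099 kip/in; f_ty = M·x/J = 8.099 kip/in.
Resultant f_max = √[f_tx² + (f_v + f_ty)²] = √[8.099² + (2.592 + 8.099)²] = 13.41 kip/in.
Capacity per unit length: φr_n = 0.75 × 0.6 × 100 × (0.707 × 0.375) = 11.93 kip/in.
13.41 > 11.93 → NOT adequate.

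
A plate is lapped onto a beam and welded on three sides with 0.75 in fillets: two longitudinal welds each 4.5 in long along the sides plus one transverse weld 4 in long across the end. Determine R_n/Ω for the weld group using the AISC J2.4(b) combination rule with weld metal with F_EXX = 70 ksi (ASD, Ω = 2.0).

t_e = 0.707 × 0.75 = 0.5302 in.
R_nwl = 0.6 × 70 × 0.5302 × 9 = 200.4 kip (longitudinal, 2 welds).
R_nwt = 0.6 × 70 × 0.5302 × 4 = 89.08 kip (transverse, base value).
(i) R_nwl + R_nwt = 289.5 kip; (ii) 0.85 R_nwl + 1.5 R_nwt = 304 kip.
R_n = max = 304 kip [governs: (ii)]; R_n/Ω = 152 kip.

R_n/Ω ≈ 152 kip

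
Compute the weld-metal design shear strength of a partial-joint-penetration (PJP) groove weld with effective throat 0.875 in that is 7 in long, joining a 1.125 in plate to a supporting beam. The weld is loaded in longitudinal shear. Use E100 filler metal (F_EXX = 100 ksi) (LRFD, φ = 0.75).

Effective throat (given) t_e = 0.875 in.
A_we = 0.875 × 7 = 6.125 in².
F_nw = 0.6 F_EXX = 60 ksi.
φR_n = 0.75 × 60 × 6.125 = 275.6 kip.

φR_n ≈ 276 kip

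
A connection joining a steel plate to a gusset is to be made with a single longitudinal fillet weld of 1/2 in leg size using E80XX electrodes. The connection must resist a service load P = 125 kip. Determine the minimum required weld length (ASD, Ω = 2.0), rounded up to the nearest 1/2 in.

L = 15 in

E80XX → F_EXX = 80 ksi.
Throat t_e = 0.707 × 0.5 = 0.3535 in.
r_n/Ω = (0.6 × 80 × 0.3535) / 2.0 = 8.484 kip/in.
L_req = P / (r_n/Ω) = 125 / 8.484 = 14.73 in total.
Round up → use L = 15 in.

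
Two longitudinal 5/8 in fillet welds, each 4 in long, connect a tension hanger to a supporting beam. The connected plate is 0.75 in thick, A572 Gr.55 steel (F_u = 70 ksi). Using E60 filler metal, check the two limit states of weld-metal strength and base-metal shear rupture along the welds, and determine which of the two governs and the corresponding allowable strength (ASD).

E60XX → F_EXX = 60 ksi.
t_e = 0.707 × 0.625 = 0.4419 in; L = 8 in.
Weld metal: R_n/Ω = (1/2.0) × 0.6 × 60 × 0.4419 × 8 = 63.63 kip.
Base metal (shear rupture): R_n/Ω = (1/2.0) × 0.6 × 70 × 0.75 × 8 = 126 kip.
Governing: weld metal.

R_n/Ω ≈ 63.6 kip (weld metal governs)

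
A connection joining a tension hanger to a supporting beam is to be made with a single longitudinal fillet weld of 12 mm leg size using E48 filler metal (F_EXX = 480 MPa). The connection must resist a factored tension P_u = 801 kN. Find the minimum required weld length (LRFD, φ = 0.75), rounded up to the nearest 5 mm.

L = 440 mm

Throat t_e = 0.707 × 12 = 8.484 mm.
φr_n = 0.75 × 0.6 × 480 × 8.484 × 10⁻³ = 1.833 kN/mm.
L_req = P_u / φr_n = 801 / 1.833 = 437.1 mm total.
Round up → use L = 440 mm.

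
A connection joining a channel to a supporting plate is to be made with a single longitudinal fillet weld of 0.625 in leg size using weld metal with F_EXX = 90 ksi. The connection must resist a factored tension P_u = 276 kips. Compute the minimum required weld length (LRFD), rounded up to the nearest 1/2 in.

Throat t_e = 0.707 × 0.625 = 0.4419 in.
φr_n = 0.75 × 0.6 × 90 × 0.4419 = 17.9 kips/in.
L_req = P_u / φr_n = 276 / 17.9 = 15.42 in total.
Round up → use L = 15.5 in.

L = 15.5 in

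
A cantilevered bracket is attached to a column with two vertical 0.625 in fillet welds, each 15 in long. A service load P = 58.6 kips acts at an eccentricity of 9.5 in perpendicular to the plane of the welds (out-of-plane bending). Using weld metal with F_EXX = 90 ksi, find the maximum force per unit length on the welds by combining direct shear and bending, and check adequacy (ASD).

f_max ≈ 7.68 kip/in; adequate

L_w = 2 × 15 = 30 in; section modulus (unit throat) S = 2 × L²/6 = 75 in².
Direct shear f_v = P/L_w = 58.6/30 = 1.953 kip/in.
Moment M = P × e = 58.6 × 9.5 = 556.7 kip·in; bending f_b = M/S = 7.423 kip/in.
f_max = √(f_v² + f_b²) = √(1.953² + 7.423²) = 7.675 kip/in.
r_n/Ω = (1/2.0) × 0.6 × 90 × (0.707 × 0.625) = 11.93 kip/in → adequate.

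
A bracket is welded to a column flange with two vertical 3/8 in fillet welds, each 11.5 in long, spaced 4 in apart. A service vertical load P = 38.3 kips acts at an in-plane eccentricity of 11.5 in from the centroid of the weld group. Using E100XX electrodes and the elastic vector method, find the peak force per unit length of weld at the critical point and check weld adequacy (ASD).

E100XX → F_EXX = 100 ksi.
Total weld length L_w = 23 in. Treat welds as unit-width lines.
Polar moment about centroid: J = 2[d³/12 + d(b/2)²] = 2[11.5³/12 + 11.5×2²] = 345.5 in³.
Direct shear f_v = P/L_w = 38.3 / 23 = 1.665 kip/in (vertical).
Torsion M = P·e = 38.3 × 11.5 = 440.45 kip·in.
Critical point at (x, y) = (2, 5.75) from centroid. f_tx = M·y/J = 7.331 kip/in; f_ty = M·x/J = 2.55 kip/in.
Resultant f_max = √[f_tx² + (f_v + f_ty)²] = √[7.331² + (1.665 + 2.55)²] = 8.456 kip/in.
Capacity per unit length: r_n/Ω = (1/2.0) × 0.6 × 100 × (0.707 × 0.375) = 7.954 kip/in.
8.456 > 7.954 → NOT adequate.

f_max ≈ 8.46 kip/in; NOT adequate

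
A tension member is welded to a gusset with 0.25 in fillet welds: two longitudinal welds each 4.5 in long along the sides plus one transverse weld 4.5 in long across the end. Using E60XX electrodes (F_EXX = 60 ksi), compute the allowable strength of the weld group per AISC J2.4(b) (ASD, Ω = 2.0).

R_n/Ω ≈ 45.8 kip

t_e = 0.707 × 0.25 = 0.1767 in.
R_nwl = 0.6 × 60 × 0.1767 × 9 = 57.27 kip (longitudinal, 2 welds).
R_nwt = 0.6 × 60 × 0.1767 × 4.5 = 28.63 kip (transverse, base value).
(i) R_nwl + R_nwt = 85.9 kip; (ii) 0.85 R_nwl + 1.5 R_nwt = 91.63 kip.
R_n = max = 91.63 kip [governs: (ii)]; R_n/Ω = 45.81 kip.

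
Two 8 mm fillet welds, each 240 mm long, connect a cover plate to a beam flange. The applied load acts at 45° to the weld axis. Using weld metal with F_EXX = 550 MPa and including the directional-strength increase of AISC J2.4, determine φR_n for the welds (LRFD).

φR_n ≈ 872 kN

t_e = 0.707 × 8 = 5.656 mm; A_we = 5.656 × 480 = 2715 mm².
Directional factor: 1.0 + 0.5 sin^1.5(45°) = 1.297.
F_nw = 0.6 × 550 × 1.297 = 428.1 MPa.
φR_n = 0.75 × 428.1 × 2715 × 10⁻³ = 871.7 kN.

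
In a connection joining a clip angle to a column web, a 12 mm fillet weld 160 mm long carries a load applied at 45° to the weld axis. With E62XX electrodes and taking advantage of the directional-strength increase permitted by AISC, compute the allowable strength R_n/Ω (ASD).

E62XX → F_EXX = 620 MPa.
t_e = 0.707 × 12 = 8.484 mm; A_we = 8.484 × 160 = 1357 mm².
Directional factor: 1.0 + 0.5 sin^1.5(45°) = 1.297.
F_nw = 0.6 × 620 × 1.297 = 482.6 MPa.
R_n/Ω = (482.6 × 1357) / 2.0 × 10⁻³ = 327.5 kN.

R_n/Ω ≈ 328 kN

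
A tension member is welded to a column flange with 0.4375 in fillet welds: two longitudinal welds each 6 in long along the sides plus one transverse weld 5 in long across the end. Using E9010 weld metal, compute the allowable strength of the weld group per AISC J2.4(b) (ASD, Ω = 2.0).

R_n/Ω ≈ 148 kip

E90XX → F_EXX = 90 ksi.
t_e = 0.707 × 0.4375 = 0.3093 in.
R_nwl = 0.6 × 90 × 0.3093 × 12 = 200.4 kip (longitudinal, 2 welds).
R_nwt = 0.6 × 90 × 0.3093 × 5 = 83.51 kip (transverse, base value).
(i) R_nwl + R_nwt = 283.9 kip; (ii) 0.85 R_nwl + 1.5 R_nwt = 295.6 kip.
R_n = max = 295.6 kip [governs: (ii)]; R_n/Ω = 147.8 kip.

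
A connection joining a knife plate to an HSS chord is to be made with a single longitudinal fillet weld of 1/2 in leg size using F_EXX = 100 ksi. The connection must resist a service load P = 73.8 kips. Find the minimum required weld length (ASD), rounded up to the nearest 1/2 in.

L = 7 in

Throat t_e = 0.707 × 0.5 = 0.3535 in.
r_n/Ω = (0.6 × 100 × 0.3535) / 2.0 = 10.6 kip/in.
L_req = P / (r_n/Ω) = 73.8 / 10.6 = 6.959 in total.
Round up → use L = 7 in.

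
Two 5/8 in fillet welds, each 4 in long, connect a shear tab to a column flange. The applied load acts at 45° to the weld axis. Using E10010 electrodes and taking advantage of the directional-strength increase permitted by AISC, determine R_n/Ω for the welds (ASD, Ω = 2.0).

R_n/Ω ≈ 138 kip

E100XX → F_EXX = 100 ksi.
t_e = 0.707 × 0.625 = 0.4419 in; A_we = 0.4419 × 8 = 3.535 in².
Directional factor: 1.0 + 0.5 sin^1.5(45°) = 1.297.
F_nw = 0.6 × 100 × 1.297 = 77.84 ksi.
R_n/Ω = (77.84 × 3.535) / 2.0 = 137.6 kip.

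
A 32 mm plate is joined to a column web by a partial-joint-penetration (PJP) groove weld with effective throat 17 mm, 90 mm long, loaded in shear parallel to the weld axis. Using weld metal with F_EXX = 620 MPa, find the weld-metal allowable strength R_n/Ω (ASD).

R_n/Ω ≈ 285 kN

Effective throat (given) t_e = 17 mm.
A_we = 17 × 90 = 1530 mm².
F_nw = 0.6 F_EXX = 372 MPa.
R_n/Ω = (372 × 1530) / 2.0 × 10⁻³ = 284.6 kN.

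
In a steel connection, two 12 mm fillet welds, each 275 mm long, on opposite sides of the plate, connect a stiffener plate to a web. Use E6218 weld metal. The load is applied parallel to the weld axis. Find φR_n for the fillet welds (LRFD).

φR_n ≈ 1300 kN

E62XX → F_EXX = 620 MPa.
Effective throat t_e = 0.707 × 12 = 8.484 mm.
Total length L = 550 mm; A_we = 8.484 × 550 = 4666 mm².
F_nw = 0.6 F_EXX = 0.6 × 620 = 372 MPa.
φR_n = 0.75 × 372 × 4666 × 10⁻³ = 1302 kN.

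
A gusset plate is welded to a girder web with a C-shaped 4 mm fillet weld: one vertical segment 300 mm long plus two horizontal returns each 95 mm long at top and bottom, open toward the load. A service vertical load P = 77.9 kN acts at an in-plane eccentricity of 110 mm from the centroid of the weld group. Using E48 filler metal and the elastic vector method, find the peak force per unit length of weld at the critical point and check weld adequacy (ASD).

f_max ≈ 314 N/mm; adequate

E48XX → F_EXX = 480 MPa.
Total weld length L_w = 490 mm. Treat welds as unit-width lines.
Centroid: x̄ = 2×95×47.5 / 490 = 18.42 mm from the vertical weld.
Polar moment about centroid: J = I_x + I_y = [300³/12 + 2×95×150²] + [300×18.42² + 2(95³/12 + 95×29.08²)] = 6930000 mm³.
Direct shear f_v = P/L_w = 77.9×10³ / 490 = 159 N/mm (vertical).
Torsion M = P·e = 77.9×10³ × 110 = 8569000 N·mm.
Critical point at (x, y) = (76.58, 150) from centroid. f_tx = M·y/J = 185.5 N/mm; f_ty = M·x/J = 94.69 N/mm.
Resultant f_max = √[f_tx² + (f_v + f_ty)²] = √[185.5² + (159 + 94.69)²] = 314.2 N/mm.
Capacity per unit length: r_n/Ω = (1/2.0) × 0.6 × 480 × (0.707 × 4) = 407.2 N/mm.
314.2 ≤ 407.2 → adequate.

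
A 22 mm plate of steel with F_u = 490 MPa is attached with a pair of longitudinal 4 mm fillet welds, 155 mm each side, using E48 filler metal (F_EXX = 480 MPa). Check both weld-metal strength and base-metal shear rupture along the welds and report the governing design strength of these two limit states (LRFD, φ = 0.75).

φR_n ≈ 189 kN (weld metal governs)

t_e = 0.707 × 4 = 2.828 mm; L = 310 mm.
Weld metal: φR_n = 0.75 × 0.6 × 480 × 2.828 × 310 × 10⁻³ = 189.4 kN.
Base metal (shear rupture): φR_n = 0.75 × 0.6 × 490 × 22 × 310 × 10⁻³ = 1504 kN.
Governing: weld metal.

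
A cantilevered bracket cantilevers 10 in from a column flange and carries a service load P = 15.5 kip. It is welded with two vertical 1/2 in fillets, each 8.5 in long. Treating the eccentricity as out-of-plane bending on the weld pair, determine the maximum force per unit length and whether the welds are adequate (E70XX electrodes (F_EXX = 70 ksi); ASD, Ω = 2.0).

f_max ≈ 6.5 kip/in; adequate

L_w = 2 × 8.5 = 17 in; section modulus (unit throat) S = 2 × L²/6 = 24.08 in².
Direct shear f_v = P/L_w = 15.5/17 = 0.9118 kip/in.
Moment M = P × e = 15.5 × 10 = 155 kip·in; bending f_b = M/S = 6.436 kip/in.
f_max = √(f_v² + f_b²) = √(0.9118² + 6.436²) = 6.5 kip/in.
r_n/Ω = (1/2.0) × 0.6 × 70 × (0.707 × 0.5) = 7.423 kip/in → adequate.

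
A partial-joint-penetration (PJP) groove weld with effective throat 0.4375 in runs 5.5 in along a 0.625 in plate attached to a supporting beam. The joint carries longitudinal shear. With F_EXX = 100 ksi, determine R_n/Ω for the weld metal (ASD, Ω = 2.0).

R_n/Ω ≈ 72.2 kip

Effective throat (given) t_e = 0.4375 in.
A_we = 0.4375 × 5.5 = 2.406 in².
F_nw = 0.6 F_EXX = 60 ksi.
R_n/Ω = (60 × 2.406) / 2.0 = 72.19 kip.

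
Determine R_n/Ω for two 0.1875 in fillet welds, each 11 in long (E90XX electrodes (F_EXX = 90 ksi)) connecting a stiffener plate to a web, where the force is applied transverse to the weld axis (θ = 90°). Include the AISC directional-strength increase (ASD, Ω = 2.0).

R_n/Ω ≈ 118 kip

t_e = 0.707 × 0.1875 = 0.1326 in; A_we = 0.1326 × 22 = 2.916 in².
Directional factor: 1.0 + 0.5 sin^1.5(90°) = 1.5.
F_nw = 0.6 × 90 × 1.5 = 81 ksi.
R_n/Ω = (81 × 2.916) / 2.0 = 118.1 kip.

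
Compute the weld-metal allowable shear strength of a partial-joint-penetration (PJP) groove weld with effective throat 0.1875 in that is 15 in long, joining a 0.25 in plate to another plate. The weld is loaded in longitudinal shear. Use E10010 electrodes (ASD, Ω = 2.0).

R_n/Ω ≈ 84.4 kips

E100XX → F_EXX = 100 ksi.
Effective throat (given) t_e = 0.1875 in.
A_we = 0.1875 × 15 = 2.812 in².
F_nw = 0.6 F_EXX = 60 ksi.
R_n/Ω = (60 × 2.812) / 2.0 = 84.38 kips.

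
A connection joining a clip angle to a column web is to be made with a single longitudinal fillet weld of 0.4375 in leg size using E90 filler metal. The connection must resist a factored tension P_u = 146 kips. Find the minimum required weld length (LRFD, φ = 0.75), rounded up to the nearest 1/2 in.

E90XX → F_EXX = 90 ksi.
Throat t_e = 0.707 × 0.4375 = 0.3093 in.
φr_n = 0.75 × 0.6 × 90 × 0.3093 = 12.53 kips/in.
L_req = P_u / φr_n = 146 / 12.53 = 11.65 in total.
Round up → use L = 12 in.

L = 12 in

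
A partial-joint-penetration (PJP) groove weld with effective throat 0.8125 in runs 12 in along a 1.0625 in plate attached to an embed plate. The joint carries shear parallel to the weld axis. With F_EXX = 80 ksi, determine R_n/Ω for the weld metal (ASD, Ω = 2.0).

Effective throat (given) t_e = 0.8125 in.
A_we = 0.8125 × 12 = 9.75 in².
F_nw = 0.6 F_EXX = 48 ksi.
R_n/Ω = (48 × 9.75) / 2.0 = 234 kips.

R_n/Ω ≈ 234 kips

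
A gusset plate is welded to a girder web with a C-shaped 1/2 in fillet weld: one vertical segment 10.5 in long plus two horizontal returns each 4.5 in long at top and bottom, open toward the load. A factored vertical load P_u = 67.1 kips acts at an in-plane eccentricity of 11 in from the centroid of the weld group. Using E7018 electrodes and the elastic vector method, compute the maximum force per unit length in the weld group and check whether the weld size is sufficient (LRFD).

E70XX → F_EXX = 70 ksi.
Total weld length L_w = 19.5 in. Treat welds as unit-width lines.
Centroid: x̄ = 2×4.5×2.25 / 19.5 = 1.038 in from the vertical weld.
Polar moment about centroid: J = I_x + I_y = [10.5³/12 + 2×4.5×5.25²] + [10.5×1.038² + 2(4.5³/12 + 4.5×1.212²)] = 384.3 in³.
Direct shear f_v = P/L_w = 67.1 / 19.5 = 3.441 kip/in (vertical).
Torsion M = P·e = 67.1 × 11 = 738.1 kip·in.
Critical point at (x, y) = (3.462, 5.25) from centroid. f_tx = M·y/J = 10.08 kip/in; f_ty = M·x/J = 6.649 kip/in.
Resultant f_max = √[f_tx² + (f_v + f_ty)²] = √[10.08² + (3.441 + 6.649)²] = 14.27 kip/in.
Capacity per unit length: φr_n = 0.75 × 0.6 × 70 × (0.707 × 0.5) = 11.14 kip/in.
14.27 > 11.14 → NOT adequate.

f_max ≈ 14.3 kip/in; NOT adequate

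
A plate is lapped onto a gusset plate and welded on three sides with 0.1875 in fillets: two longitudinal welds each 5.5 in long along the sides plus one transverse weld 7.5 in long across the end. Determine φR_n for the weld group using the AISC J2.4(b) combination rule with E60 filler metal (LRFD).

φR_n ≈ 73.7 kips

E60XX → F_EXX = 60 ksi.
t_e = 0.707 × 0.1875 = 0.1326 in.
R_nwl = 0.6 × 60 × 0.1326 × 11 = 52.49 kips (longitudinal, 2 welds).
R_nwt = 0.6 × 60 × 0.1326 × 7.5 = 35.79 kips (transverse, base value).
(i) R_nwl + R_nwt = 88.29 kips; (ii) 0.85 R_nwl + 1.5 R_nwt = 98.31 kips.
R_n = max = 98.31 kips [governs: (ii)]; φR_n = 73.73 kips.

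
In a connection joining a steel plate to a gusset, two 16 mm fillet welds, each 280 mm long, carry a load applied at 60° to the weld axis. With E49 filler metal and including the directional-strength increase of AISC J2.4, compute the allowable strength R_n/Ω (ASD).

R_n/Ω ≈ 1310 kN

E49XX → F_EXX = 490 MPa.
t_e = 0.707 × 16 = 11.31 mm; A_we = 11.31 × 560 = 6335 mm².
Directional factor: 1.0 + 0.5 sin^1.5(60°) = 1.403.
F_nw = 0.6 × 490 × 1.403 = 412.5 MPa.
R_n/Ω = (412.5 × 6335) / 2.0 × 10⁻³ = 1306 kN.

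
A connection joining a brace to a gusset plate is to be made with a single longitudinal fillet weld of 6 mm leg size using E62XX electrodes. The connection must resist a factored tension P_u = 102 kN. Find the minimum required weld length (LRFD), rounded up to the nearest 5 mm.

L = 90 mm

E62XX → F_EXX = 620 MPa.
Throat t_e = 0.707 × 6 = 4.242 mm.
φr_n = 0.75 × 0.6 × 620 × 4.242 × 10⁻³ = 1.184 kN/mm.
L_req = P_u / φr_n = 102 / 1.184 = 86.18 mm total.
Round up → use L = 90 mm.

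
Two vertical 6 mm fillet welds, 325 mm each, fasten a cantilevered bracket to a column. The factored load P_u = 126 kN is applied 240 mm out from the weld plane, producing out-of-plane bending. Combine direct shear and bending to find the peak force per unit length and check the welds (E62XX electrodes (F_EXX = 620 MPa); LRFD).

f_max ≈ 880 N/mm; adequate

L_w = 2 × 325 = 650 mm; section modulus (unit throat) S = 2 × L²/6 = 35210 mm².
Direct shear f_v = P/L_w = 126×10³/650 = 193.8 N/mm.
Moment M = P × e = 126×10³ × 240 = 30240000 N·mm; bending f_b = M/S = 858.9 N/mm.
f_max = √(f_v² + f_b²) = √(193.8² + 858.9²) = 880.5 N/mm.
φr_n = 0.75 × 0.6 × 620 × (0.707 × 6) = 1184 N/mm → adequate.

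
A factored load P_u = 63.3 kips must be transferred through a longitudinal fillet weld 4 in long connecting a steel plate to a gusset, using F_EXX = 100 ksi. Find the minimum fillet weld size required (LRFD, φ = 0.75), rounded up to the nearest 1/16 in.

Total weld length L = 4 in.
Required throat t_e = P_u / (φ × 0.6 F_EXX × L) = 63.3 / (0.75 × 0.6 × 100 × 4) = 0.3517 in.
Required leg w = t_e / 0.707 = 0.4974 in → use 1/2 in.

w = 1/2 in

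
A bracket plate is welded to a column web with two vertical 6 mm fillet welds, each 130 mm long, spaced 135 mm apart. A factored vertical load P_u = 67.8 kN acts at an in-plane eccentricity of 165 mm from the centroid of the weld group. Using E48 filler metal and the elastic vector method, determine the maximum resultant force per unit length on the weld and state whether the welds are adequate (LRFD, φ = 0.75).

f_max ≈ 883 N/mm; adequate

E48XX → F_EXX = 480 MPa.
Total weld length L_w = 260 mm. Treat welds as unit-width lines.
Polar moment about centroid: J = 2[d³/12 + d(b/2)²] = 2[130³/12 + 130×67.5²] = 1551000 mm³.
Direct shear f_v = P/L_w = 67.8×10³ / 260 = 260.8 N/mm (vertical).
Torsion M = P·e = 67.8×10³ × 165 = 11187000 N·mm.
Critical point at (x, y) = (67.5, 65) from centroid. f_tx = M·y/J = 468.9 N/mm; f_ty = M·x/J = 486.9 N/mm.
Resultant f_max = √[f_tx² + (f_v + f_ty)²] = √[468.9² + (260.8 + 486.9)²] = 882.6 N/mm.
Capacity per unit length: φr_n = 0.75 × 0.6 × 480 × (0.707 × 6) = 916.3 N/mm.
882.6 ≤ 916.3 → adequate.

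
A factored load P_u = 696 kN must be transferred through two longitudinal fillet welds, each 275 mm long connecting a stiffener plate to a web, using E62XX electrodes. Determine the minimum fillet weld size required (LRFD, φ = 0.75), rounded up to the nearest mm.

w = 7 mm

E62XX → F_EXX = 620 MPa.
Total weld length L = 550 mm.
Required throat t_e = P_u / (φ × 0.6 F_EXX × L) = 696 / (0.75 × 0.6 × 620 × 550 × 10⁻³) = 4.536 mm.
Required leg w = t_e / 0.707 = 6.415 mm → use 7 mm.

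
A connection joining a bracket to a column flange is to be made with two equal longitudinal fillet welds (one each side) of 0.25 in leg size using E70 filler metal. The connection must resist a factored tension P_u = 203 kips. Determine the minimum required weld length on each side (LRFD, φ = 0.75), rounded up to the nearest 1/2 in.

L = 18.5 in on each side

E70XX → F_EXX = 70 ksi.
Throat t_e = 0.707 × 0.25 = 0.1767 in.
φr_n = 0.75 × 0.6 × 70 × 0.1767 = 5.568 kips/in.
L_req = P_u / φr_n = 203 / 5.568 = 36.46 in total.
Per side: 36.46 / 2 = 18.23 in.
Round up → use L = 18.5 in on each side.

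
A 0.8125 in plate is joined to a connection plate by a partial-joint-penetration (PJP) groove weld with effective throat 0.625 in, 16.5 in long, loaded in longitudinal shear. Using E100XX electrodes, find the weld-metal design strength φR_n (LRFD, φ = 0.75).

E100XX → F_EXX = 100 ksi.
Effective throat (given) t_e = 0.625 in.
A_we = 0.625 × 16.5 = 10.31 in².
F_nw = 0.6 F_EXX = 60 ksi.
φR_n = 0.75 × 60 × 10.31 = 464.1 kip.

φR_n ≈ 464 kip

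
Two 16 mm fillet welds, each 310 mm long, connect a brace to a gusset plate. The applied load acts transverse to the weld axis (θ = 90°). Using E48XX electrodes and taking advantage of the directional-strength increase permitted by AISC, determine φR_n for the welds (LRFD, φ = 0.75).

φR_n ≈ 2270 kN

E48XX → F_EXX = 480 MPa.
t_e = 0.707 × 16 = 11.31 mm; A_we = 11.31 × 620 = 7013 mm².
Directional factor: 1.0 + 0.5 sin^1.5(90°) = 1.5.
F_nw = 0.6 × 480 × 1.5 = 432 MPa.
φR_n = 0.75 × 432 × 7013 × 10⁻³ = 2272 kN.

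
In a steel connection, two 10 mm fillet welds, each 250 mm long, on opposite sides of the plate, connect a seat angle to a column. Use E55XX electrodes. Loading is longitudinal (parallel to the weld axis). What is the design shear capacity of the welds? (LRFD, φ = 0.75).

E55XX → F_EXX = 550 MPa.
Effective throat t_e = 0.707 × 10 = 7.07 mm.
Total length L = 500 mm; A_we = 7.07 × 500 = 3535 mm².
F_nw = 0.6 F_EXX = 0.6 × 550 = 330 MPa.
φR_n = 0.75 × 330 × 3535 × 10⁻³ = 874.9 kN.

φR_n ≈ 875 kN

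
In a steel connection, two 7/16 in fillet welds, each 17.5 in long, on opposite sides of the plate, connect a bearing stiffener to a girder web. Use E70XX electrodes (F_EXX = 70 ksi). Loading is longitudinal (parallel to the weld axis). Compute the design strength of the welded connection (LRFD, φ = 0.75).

φR_n ≈ 341 kip

Effective throat t_e = 0.707 × 0.4375 = 0.3093 in.
Total length L = 35 in; A_we = 0.3093 × 35 = 10.83 in².
F_nw = 0.6 F_EXX = 0.6 × 70 = 42 ksi.
φR_n = 0.75 × 42 × 10.83 = 341 kip.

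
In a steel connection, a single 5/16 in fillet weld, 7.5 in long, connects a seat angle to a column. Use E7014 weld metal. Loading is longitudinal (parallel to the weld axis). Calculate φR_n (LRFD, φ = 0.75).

E70XX → F_EXX = 70 ksi.
Effective throat t_e = 0.707 × 0.3125 = 0.2209 in.
Total length L = 7.5 in; A_we = 0.2209 × 7.5 = 1.657 in².
F_nw = 0.6 F_EXX = 0.6 × 70 = 42 ksi.
φR_n = 0.75 × 42 × 1.657 = 52.2 kip.

φR_n ≈ 52.2 kip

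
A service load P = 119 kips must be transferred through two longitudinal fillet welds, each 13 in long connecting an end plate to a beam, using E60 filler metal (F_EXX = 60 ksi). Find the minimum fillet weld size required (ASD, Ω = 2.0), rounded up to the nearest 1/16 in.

Total weld length L = 26 in.
Required throat t_e = P × Ω / (0.6 F_EXX × L) = 119 × 2.0 / (0.6 × 60 × 26) = 0.2543 in.
Required leg w = t_e / 0.707 = 0.3597 in → use 3/8 in.

w = 3/8 in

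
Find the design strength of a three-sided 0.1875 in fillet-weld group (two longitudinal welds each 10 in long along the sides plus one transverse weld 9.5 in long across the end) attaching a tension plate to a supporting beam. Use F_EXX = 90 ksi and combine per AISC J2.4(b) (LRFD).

t_e = 0.707 × 0.1875 = 0.1326 in.
R_nwl = 0.6 × 90 × 0.1326 × 20 = 143.2 kip (longitudinal, 2 welds).
R_nwt = 0.6 × 90 × 0.1326 × 9.5 = 68 kip (transverse, base value).
(i) R_nwl + R_nwt = 211.2 kip; (ii) 0.85 R_nwl + 1.5 R_nwt = 223.7 kip.
R_n = max = 223.7 kip [governs: (ii)]; φR_n = 167.8 kip.

φR_n ≈ 168 kip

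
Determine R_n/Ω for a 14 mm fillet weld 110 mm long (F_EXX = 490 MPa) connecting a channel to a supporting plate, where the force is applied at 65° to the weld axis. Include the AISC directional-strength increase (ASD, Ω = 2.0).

R_n/Ω ≈ 229 kN

t_e = 0.707 × 14 = 9.898 mm; A_we = 9.898 × 110 = 1089 mm².
Directional factor: 1.0 + 0.5 sin^1.5(65°) = 1.431.
F_nw = 0.6 × 490 × 1.431 = 420.8 MPa.
R_n/Ω = (420.8 × 1089) / 2.0 × 10⁻³ = 229.1 kN.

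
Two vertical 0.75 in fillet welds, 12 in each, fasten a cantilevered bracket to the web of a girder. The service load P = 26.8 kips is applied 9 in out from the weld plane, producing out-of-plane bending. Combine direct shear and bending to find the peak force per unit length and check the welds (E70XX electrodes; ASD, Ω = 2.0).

f_max ≈ 5.15 kip/in; adequate

E70XX → F_EXX = 70 ksi.
L_w = 2 × 12 = 24 in; section modulus (unit throat) S = 2 × L²/6 = 48 in².
Direct shear f_v = P/L_w = 26.8/24 = 1.117 kip/in.
Moment M = P × e = 26.8 × 9 = 241.2 kip·in; bending f_b = M/S = 5.025 kip/in.
f_max = √(f_v² + f_b²) = √(1.117² + 5.025²) = 5.148 kip/in.
r_n/Ω = (1/2.0) × 0.6 × 70 × (0.707 × 0.75) = 11.14 kip/in → adequate.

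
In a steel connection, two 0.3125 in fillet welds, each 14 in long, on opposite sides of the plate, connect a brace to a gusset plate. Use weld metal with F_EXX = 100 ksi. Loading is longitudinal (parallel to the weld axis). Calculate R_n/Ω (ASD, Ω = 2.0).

R_n/Ω ≈ 186 kips

Effective throat t_e = 0.707 × 0.3125 = 0.2209 in.
Total length L = 28 in; A_we = 0.2209 × 28 = 6.186 in².
F_nw = 0.6 F_EXX = 0.6 × 100 = 60 ksi.
R_n = 60 × 6.186 = 371.2 kips; R_n/Ω = 371.2/2.0 = 185.6 kips.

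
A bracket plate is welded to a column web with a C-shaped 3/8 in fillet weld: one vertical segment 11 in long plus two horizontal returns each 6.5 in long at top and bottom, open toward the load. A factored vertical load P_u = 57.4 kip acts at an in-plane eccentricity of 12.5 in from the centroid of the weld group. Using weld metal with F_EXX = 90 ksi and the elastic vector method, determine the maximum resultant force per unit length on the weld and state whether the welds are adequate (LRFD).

Total weld length L_w = 24 in. Treat welds as unit-width lines.
Centroid: x̄ = 2×6.5×3.25 / 24 = 1.76 in from the vertical weld.
Polar moment about centroid: J = I_x + I_y = [11³/12 + 2×6.5×5.5²] + [11×1.76² + 2(6.5³/12 + 6.5×1.49²)] = 612.9 in³.
Direct shear f_v = P/L_w = 57.4 / 24 = 2.392 kip/in (vertical).
Torsion M = P·e = 57.4 × 12.5 = 717.5 kip·in.
Critical point at (x, y) = (4.74, 5.5) from centroid. f_tx = M·y/J = 6.439 kip/in; f_ty = M·x/J = 5.549 kip/in.
Resultant f_max = √[f_tx² + (f_v + f_ty)²] = √[6.439² + (2.392 + 5.549)²] = 10.22 kip/in.
Capacity per unit length: φr_n = 0.75 × 0.6 × 90 × (0.707 × 0.375) = 10.74 kip/in.
10.22 ≤ 10.74 → adequate.

f_max ≈ 10.2 kip/in; adequate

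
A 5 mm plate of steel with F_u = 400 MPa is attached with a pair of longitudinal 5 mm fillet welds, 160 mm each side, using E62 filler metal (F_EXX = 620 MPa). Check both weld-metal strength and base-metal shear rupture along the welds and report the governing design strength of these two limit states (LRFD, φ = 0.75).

φR_n ≈ 288 kN (base-metal shear rupture governs)

t_e = 0.707 × 5 = 3.535 mm; L = 320 mm.
Weld metal: φR_n = 0.75 × 0.6 × 620 × 3.535 × 320 × 10⁻³ = 315.6 kN.
Base metal (shear rupture): φR_n = 0.75 × 0.6 × 400 × 5 × 320 × 10⁻³ = 288 kN.
Governing: base-metal shear rupture.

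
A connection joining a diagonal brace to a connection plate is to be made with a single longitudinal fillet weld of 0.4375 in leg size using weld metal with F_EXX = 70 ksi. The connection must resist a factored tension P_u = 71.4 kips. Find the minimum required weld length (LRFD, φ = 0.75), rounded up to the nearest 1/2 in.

Throat t_e = 0.707 × 0.4375 = 0.3093 in.
φr_n = 0.75 × 0.6 × 70 × 0.3093 = 9.743 kips/in.
L_req = P_u / φr_n = 71.4 / 9.743 = 7.328 in total.
Round up → use L = 7.5 in.

L = 7.5 in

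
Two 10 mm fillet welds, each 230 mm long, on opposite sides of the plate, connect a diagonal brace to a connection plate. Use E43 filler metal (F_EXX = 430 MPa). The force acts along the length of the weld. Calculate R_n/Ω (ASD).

R_n/Ω ≈ 420 kN

Effective throat t_e = 0.707 × 10 = 7.07 mm.
Total length L = 460 mm; A_we = 7.07 × 460 = 3252 mm².
F_nw = 0.6 F_EXX = 0.6 × 430 = 258 MPa.
R_n = 258 × 3252 × 10⁻³ = 839.1 kN; R_n/Ω = 839.1/2.0 = 419.5 kN.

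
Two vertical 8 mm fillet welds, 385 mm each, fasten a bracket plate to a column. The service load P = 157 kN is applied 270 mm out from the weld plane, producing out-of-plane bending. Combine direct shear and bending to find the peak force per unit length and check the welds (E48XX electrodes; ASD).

f_max ≈ 882 N/mm; NOT adequate

E48XX → F_EXX = 480 MPa.
L_w = 2 × 385 = 770 mm; section modulus (unit throat) S = 2 × L²/6 = 49410 mm².
Direct shear f_v = P/L_w = 157×10³/770 = 203.9 N/mm.
Moment M = P × e = 157×10³ × 270 = 42390000 N·mm; bending f_b = M/S = 858 N/mm.
f_max = √(f_v² + f_b²) = √(203.9² + 858²) = 881.8 N/mm.
r_n/Ω = (1/2.0) × 0.6 × 480 × (0.707 × 8) = 814.5 N/mm → NOT adequate.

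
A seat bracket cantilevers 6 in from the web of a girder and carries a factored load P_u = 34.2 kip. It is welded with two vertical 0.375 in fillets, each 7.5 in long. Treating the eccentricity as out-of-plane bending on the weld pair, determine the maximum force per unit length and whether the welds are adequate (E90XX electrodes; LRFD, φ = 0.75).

E90XX → F_EXX = 90 ksi.
L_w = 2 × 7.5 = 15 in; section modulus (unit throat) S = 2 × L²/6 = 18.75 in².
Direct shear f_v = P/L_w = 34.2/15 = 2.28 kip/in.
Moment M = P × e = 34.2 × 6 = 205.2 kip·in; bending f_b = M/S = 10.94 kip/in.
f_max = √(f_v² + f_b²) = √(2.28² + 10.94²) = 11.18 kip/in.
φr_n = 0.75 × 0.6 × 90 × (0.707 × 0.375) = 10.74 kip/in → NOT adequate.

f_max ≈ 11.2 kip/in; NOT adequate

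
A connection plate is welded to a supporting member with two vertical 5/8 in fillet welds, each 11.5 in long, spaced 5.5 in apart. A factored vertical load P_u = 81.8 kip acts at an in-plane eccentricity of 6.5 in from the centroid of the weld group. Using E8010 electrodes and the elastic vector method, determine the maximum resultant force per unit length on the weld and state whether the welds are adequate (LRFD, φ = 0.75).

E80XX → F_EXX = 80 ksi.
Total weld length L_w = 23 in. Treat welds as unit-width lines.
Polar moment about centroid: J = 2[d³/12 + d(b/2)²] = 2[11.5³/12 + 11.5×2.75²] = 427.4 in³.
Direct shear f_v = P/L_w = 81.8 / 23 = 3.557 kip/in (vertical).
Torsion M = P·e = 81.8 × 6.5 = 531.7 kip·in.
Critical point at (x, y) = (2.75, 5.75) from centroid. f_tx = M·y/J = 7.153 kip/in; f_ty = M·x/J = 3.421 kip/in.
Resultant f_max = √[f_tx² + (f_v + f_ty)²] = √[7.153² + (3.557 + 3.421)²] = 9.992 kip/in.
Capacity per unit length: φr_n = 0.75 × 0.6 × 80 × (0.707 × 0.625) = 15.91 kip/in.
9.992 ≤ 15.91 → adequate.

f_max ≈ 9.99 kip/in; adequate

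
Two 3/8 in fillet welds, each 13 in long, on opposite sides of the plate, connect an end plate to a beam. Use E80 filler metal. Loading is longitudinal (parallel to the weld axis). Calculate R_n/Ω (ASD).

E80XX → F_EXX = 80 ksi.
Effective throat t_e = 0.707 × 0.375 = 0.2651 in.
Total length L = 26 in; A_we = 0.2651 × 26 = 6.893 in².
F_nw = 0.6 F_EXX = 0.6 × 80 = 48 ksi.
R_n = 48 × 6.893 = 330.9 kip; R_n/Ω = 330.9/2.0 = 165.4 kip.

R_n/Ω ≈ 165 kip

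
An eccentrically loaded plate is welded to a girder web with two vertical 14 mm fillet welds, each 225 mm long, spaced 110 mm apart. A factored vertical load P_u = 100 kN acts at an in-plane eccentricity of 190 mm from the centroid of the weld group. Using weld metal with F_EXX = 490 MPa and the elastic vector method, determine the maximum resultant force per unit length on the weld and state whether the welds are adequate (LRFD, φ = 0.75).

f_max ≈ 851 N/mm; adequate

Total weld length L_w = 450 mm. Treat welds as unit-width lines.
Polar moment about centroid: J = 2[d³/12 + d(b/2)²] = 2[225³/12 + 225×55²] = 3260000 mm³.
Direct shear f_v = P/L_w = 100×10³ / 450 = 222.2 N/mm (vertical).
Torsion M = P·e = 100×10³ × 190 = 19000000 N·mm.
Critical point at (x, y) = (55, 112.5) from centroid. f_tx = M·y/J = 655.7 N/mm; f_ty = M·x/J = 320.6 N/mm.
Resultant f_max = √[f_tx² + (f_v + f_ty)²] = √[655.7² + (222.2 + 320.6)²] = 851.3 N/mm.
Capacity per unit length: φr_n = 0.75 × 0.6 × 490 × (0.707 × 14) = 2183 N/mm.
851.3 ≤ 2183 → adequate.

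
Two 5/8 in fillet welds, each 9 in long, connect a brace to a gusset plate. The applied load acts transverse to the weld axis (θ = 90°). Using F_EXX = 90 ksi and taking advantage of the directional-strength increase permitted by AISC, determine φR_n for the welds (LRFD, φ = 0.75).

t_e = 0.707 × 0.625 = 0.4419 in; A_we = 0.4419 × 18 = 7.954 in².
Directional factor: 1.0 + 0.5 sin^1.5(90°) = 1.5.
F_nw = 0.6 × 90 × 1.5 = 81 ksi.
φR_n = 0.75 × 81 × 7.954 = 483.2 kips.

φR_n ≈ 483 kips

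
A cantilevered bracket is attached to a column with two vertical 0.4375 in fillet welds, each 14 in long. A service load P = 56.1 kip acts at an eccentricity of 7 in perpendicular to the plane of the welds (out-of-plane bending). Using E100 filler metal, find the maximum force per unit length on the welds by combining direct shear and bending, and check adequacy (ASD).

f_max ≈ 6.34 kip/in; adequate

E100XX → F_EXX = 100 ksi.
L_w = 2 × 14 = 28 in; section modulus (unit throat) S = 2 × L²/6 = 65.33 in².
Direct shear f_v = P/L_w = 56.1/28 = 2.004 kip/in.
Moment M = P × e = 56.1 × 7 = 392.7 kip·in; bending f_b = M/S = 6.011 kip/in.
f_max = √(f_v² + f_b²) = √(2.004² + 6.011²) = 6.336 kip/in.
r_n/Ω = (1/2.0) × 0.6 × 100 × (0.707 × 0.4375) = 9.279 kip/in → adequate.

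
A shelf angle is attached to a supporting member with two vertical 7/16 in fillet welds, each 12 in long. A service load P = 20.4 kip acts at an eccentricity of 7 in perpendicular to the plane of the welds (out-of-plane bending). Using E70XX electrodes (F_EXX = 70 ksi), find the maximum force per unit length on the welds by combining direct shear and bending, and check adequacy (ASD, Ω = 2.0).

L_w = 2 × 12 = 24 in; section modulus (unit throat) S = 2 × L²/6 = 48 in².
Direct shear f_v = P/L_w = 20.4/24 = 0.85 kip/in.
Moment M = P × e = 20.4 × 7 = 142.8 kip·in; bending f_b = M/S = 2.975 kip/in.
f_max = √(f_v² + f_b²) = √(0.85² + 2.975²) = 3.094 kip/in.
r_n/Ω = (1/2.0) × 0.6 × 70 × (0.707 × 0.4375) = 6.496 kip/in → adequate.

f_max ≈ 3.09 kip/in; adequate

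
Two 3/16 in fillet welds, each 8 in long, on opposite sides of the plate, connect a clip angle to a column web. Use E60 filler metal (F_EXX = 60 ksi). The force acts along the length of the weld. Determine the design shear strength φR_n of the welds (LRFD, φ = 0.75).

φR_n ≈ 57.3 kips

Effective throat t_e = 0.707 × 0.1875 = 0.1326 in.
Total length L = 16 in; A_we = 0.1326 × 16 = 2.121 in².
F_nw = 0.6 F_EXX = 0.6 × 60 = 36 ksi.
φR_n = 0.75 × 36 × 2.121 = 57.27 kips.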